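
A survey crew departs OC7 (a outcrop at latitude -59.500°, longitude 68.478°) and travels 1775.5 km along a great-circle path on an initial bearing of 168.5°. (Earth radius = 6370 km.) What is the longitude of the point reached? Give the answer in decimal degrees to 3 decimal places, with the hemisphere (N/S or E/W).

δ = d/R = 1775.5/6370 = 0.278728 rad
φ₂ = arcsin(sin φ₁ cos δ + cos φ₁ sin δ cos θ)
   = arcsin(-0.86163·0.96141 + 0.50754·0.27513·-0.97992) = -74.84298°
λ₂ = λ₁ + atan2(sin θ sin δ cos φ₁, cos δ − sin φ₁ sin φ₂) = 80.58804°

80.588°E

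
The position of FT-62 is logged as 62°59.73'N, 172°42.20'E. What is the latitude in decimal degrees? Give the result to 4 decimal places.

62.9955°N

62° + 59.73′/60 = 62 + 0.99550 = 62.9955°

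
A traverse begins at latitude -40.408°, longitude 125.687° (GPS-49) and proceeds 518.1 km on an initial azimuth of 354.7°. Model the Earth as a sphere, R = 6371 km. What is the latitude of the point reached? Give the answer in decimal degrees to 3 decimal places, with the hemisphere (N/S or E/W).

35.767°S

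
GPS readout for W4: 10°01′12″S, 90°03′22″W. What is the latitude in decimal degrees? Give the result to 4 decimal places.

10.0200°S

10° + 1′/60 + 12″/3600 = 10 + 0.01667 + 0.00333 = 10.0200°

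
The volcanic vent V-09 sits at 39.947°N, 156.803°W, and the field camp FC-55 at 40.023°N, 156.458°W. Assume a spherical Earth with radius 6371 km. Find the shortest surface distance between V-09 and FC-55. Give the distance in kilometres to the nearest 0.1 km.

30.6 km

Δφ = 0.0760°,  Δλ = 0.3450°
a = sin²(Δφ/2) + cos φ₁ cos φ₂ sin²(Δλ/2) = 0.000006
c = 2·arcsin(√a) = 0.004801 rad = 0.2751°
d = R·c = 6371 × 0.004801 = 30.6 km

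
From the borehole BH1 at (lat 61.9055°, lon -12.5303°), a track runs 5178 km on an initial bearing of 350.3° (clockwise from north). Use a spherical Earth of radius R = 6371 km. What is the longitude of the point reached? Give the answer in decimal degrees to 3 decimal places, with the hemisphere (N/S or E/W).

170.845°W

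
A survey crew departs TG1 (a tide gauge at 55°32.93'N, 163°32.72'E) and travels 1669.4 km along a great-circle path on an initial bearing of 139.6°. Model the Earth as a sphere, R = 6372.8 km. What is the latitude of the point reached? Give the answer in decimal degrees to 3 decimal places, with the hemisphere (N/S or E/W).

TG1: φ = +55.54883°, λ = +163.54533°
δ = d/R = 1669.4/6372.8 = 0.261957 rad
φ₂ = arcsin(sin φ₁ cos δ + cos φ₁ sin δ cos θ)
   = arcsin(0.82461·0.96589 + 0.56570·0.25897·-0.76154) = 43.22861°
λ₂ = λ₁ + atan2(sin θ sin δ cos φ₁, cos δ − sin φ₁ sin φ₂) = 176.86344°

43.229°N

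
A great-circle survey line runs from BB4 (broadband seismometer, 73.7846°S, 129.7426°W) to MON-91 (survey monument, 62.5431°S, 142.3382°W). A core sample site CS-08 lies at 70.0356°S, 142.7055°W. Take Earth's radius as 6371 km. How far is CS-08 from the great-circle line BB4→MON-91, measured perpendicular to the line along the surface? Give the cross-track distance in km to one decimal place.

254.4 km

δ₁₃ = central angle BB4→CS-08 = 0.095637 rad  (haversine)
θ₁₃ = bearing BB4→CS-08 = 306.672°,  θ₁₂ = bearing BB4→MON-91 = 331.383°
dₓₜ = R·arcsin(sin δ₁₃ · sin(θ₁₃ − θ₁₂)) = 6371·arcsin(0.09549·sin(-24.712°)) = -254.401 km
|dₓₜ| = 254.401 km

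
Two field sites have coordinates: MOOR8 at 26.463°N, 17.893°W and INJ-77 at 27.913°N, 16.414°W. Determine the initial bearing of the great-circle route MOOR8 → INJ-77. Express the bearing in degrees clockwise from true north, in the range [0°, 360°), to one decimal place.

Δλ = 1.4790°
y = sin Δλ · cos φ₂ = 0.022808
x = cos φ₁ sin φ₂ − sin φ₁ cos φ₂ cos Δλ = 0.025436
θ = atan2(y, x) = 41.8819° → 41.8819° (mod 360°)

41.9°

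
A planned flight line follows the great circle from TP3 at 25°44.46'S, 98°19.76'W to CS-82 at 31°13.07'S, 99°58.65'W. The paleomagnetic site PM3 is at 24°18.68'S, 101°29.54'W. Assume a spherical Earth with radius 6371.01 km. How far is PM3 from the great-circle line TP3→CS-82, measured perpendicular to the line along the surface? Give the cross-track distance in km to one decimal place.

349.1 km

TP3: φ = -25.74100°, λ = -98.32933°
CS-82: φ = -31.21783°, λ = -99.97750°
PM3: φ = -24.31133°, λ = -101.49233°
δ₁₃ = central angle TP3→PM3 = 0.055897 rad  (haversine)
θ₁₃ = bearing TP3→PM3 = 295.836°,  θ₁₂ = bearing TP3→CS-82 = 194.429°
dₓₜ = R·arcsin(sin δ₁₃ · sin(θ₁₃ − θ₁₂)) = 6371.01·arcsin(0.05587·sin(101.406°)) = 349.080 km
|dₓₜ| = 349.080 km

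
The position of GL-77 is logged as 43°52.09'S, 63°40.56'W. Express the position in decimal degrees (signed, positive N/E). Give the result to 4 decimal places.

lat: 43.8682° S → -43.8682°
lon: 63.6760° W → -63.6760°

-43.8682°, -63.6760°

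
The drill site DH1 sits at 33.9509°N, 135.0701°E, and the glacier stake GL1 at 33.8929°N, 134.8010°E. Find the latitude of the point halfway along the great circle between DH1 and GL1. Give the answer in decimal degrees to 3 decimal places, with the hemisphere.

Bx = cos φ₂ cos Δλ = 0.830072,  By = cos φ₂ sin Δλ = -0.003899
φₘ = atan2(sin φ₁ + sin φ₂, √((cos φ₁ + Bx)² + By²)) = 33.92197°
λₘ = λ₁ + atan2(By, cos φ₁ + Bx) = 134.93550°

33.922°N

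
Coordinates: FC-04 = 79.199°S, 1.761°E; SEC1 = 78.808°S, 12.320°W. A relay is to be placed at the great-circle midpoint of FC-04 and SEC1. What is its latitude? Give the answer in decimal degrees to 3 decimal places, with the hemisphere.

Bx = cos φ₂ cos Δλ = 0.188265,  By = cos φ₂ sin Δλ = -0.047223
φₘ = atan2(sin φ₁ + sin φ₂, √((cos φ₁ + Bx)² + By²)) = -79.08439°
λₘ = λ₁ + atan2(By, cos φ₁ + Bx) = -5.40375°

79.084°S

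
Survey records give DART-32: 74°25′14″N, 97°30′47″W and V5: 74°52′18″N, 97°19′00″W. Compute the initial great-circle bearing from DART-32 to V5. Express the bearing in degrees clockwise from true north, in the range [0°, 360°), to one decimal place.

DART-32: φ = +74.42056°, λ = -97.51306°
V5: φ = +74.87167°, λ = -97.31667°
Δλ = 0.1964°
y = sin Δλ · cos φ₂ = 0.000895
x = cos φ₁ sin φ₂ − sin φ₁ cos φ₂ cos Δλ = 0.007875
θ = atan2(y, x) = 6.4808° → 6.4808° (mod 360°)

6.5°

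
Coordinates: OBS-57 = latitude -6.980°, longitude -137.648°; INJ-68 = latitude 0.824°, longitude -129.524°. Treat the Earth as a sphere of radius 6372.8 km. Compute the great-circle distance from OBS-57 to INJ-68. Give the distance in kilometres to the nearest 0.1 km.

1251.5 km

Δφ = 7.8040°,  Δλ = 8.1240°
a = sin²(Δφ/2) + cos φ₁ cos φ₂ sin²(Δλ/2) = 0.009611
c = 2·arcsin(√a) = 0.196385 rad = 11.2520°
d = R·c = 6372.8 × 0.196385 = 1251.5 km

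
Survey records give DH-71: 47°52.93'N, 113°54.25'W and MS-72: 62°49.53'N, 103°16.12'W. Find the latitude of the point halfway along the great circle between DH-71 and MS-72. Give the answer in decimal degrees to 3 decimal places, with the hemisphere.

DH-71: φ = +47.88217°, λ = -113.90417°
MS-72: φ = +62.82550°, λ = -103.26867°
Bx = cos φ₂ cos Δλ = 0.448856,  By = cos φ₂ sin Δλ = 0.084289
φₘ = atan2(sin φ₁ + sin φ₂, √((cos φ₁ + Bx)² + By²)) = 55.46515°
λₘ = λ₁ + atan2(By, cos φ₁ + Bx) = -109.59845°

55.465°N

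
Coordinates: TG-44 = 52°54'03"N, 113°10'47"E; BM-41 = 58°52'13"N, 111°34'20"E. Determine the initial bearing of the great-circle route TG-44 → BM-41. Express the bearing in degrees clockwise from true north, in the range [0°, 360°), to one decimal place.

352.1°

TG-44: φ = +52.90083°, λ = +113.17972°
BM-41: φ = +58.87028°, λ = +111.57222°
Δλ = -1.6075°
y = sin Δλ · cos φ₂ = -0.014503
x = cos φ₁ sin φ₂ − sin φ₁ cos φ₂ cos Δλ = 0.104160
θ = atan2(y, x) = -7.9265° → 352.0735° (mod 360°)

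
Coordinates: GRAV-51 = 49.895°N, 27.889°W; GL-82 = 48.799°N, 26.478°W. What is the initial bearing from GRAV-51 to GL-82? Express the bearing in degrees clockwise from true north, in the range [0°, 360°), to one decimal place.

139.5°

Δλ = 1.4110°
y = sin Δλ · cos φ₂ = 0.016220
x = cos φ₁ sin φ₂ − sin φ₁ cos φ₂ cos Δλ = -0.018975
θ = atan2(y, x) = 139.4758° → 139.4758° (mod 360°)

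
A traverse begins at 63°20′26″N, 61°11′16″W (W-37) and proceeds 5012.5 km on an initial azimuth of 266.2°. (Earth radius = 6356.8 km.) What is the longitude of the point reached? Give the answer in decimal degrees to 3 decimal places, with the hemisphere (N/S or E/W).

124.338°W

W-37: φ = +63.34056°, λ = -61.18778°
δ = d/R = 5012.5/6356.8 = 0.788526 rad
φ₂ = arcsin(sin φ₁ cos δ + cos φ₁ sin δ cos θ)
   = arcsin(0.89369·0.70489 + 0.44869·0.70931·-0.06627) = 37.50726°
λ₂ = λ₁ + atan2(sin θ sin δ cos φ₁, cos δ − sin φ₁ sin φ₂) = -124.33788°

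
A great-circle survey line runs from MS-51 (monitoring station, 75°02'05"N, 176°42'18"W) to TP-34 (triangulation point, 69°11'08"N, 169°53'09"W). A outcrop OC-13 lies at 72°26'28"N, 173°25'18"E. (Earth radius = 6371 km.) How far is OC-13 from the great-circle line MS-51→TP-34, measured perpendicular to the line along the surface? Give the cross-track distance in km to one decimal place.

405.5 km

MS-51: φ = +75.03472°, λ = -176.70500°
TP-34: φ = +69.18556°, λ = -169.88583°
OC-13: φ = +72.44111°, λ = +173.42167°
δ₁₃ = central angle MS-51→OC-13 = 0.066015 rad  (haversine)
θ₁₃ = bearing MS-51→OC-13 = 231.645°,  θ₁₂ = bearing MS-51→TP-34 = 157.017°
dₓₜ = R·arcsin(sin δ₁₃ · sin(θ₁₃ − θ₁₂)) = 6371·arcsin(0.06597·sin(74.628°)) = 405.515 km
|dₓₜ| = 405.515 km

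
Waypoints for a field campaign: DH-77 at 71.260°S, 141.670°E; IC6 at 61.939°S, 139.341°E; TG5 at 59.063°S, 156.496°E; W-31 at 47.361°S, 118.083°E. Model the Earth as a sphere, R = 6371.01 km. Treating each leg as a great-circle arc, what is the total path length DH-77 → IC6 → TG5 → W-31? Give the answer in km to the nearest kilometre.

DH-77→IC6: c = 0.163451 rad, d = 1041.35 km
IC6→TG5: c = 0.155196 rad, d = 988.76 km
TG5→W-31: c = 0.442133 rad, d = 2816.84 km
Total = 1041.35 + 988.76 + 2816.84 = 4846.94 km

4847 km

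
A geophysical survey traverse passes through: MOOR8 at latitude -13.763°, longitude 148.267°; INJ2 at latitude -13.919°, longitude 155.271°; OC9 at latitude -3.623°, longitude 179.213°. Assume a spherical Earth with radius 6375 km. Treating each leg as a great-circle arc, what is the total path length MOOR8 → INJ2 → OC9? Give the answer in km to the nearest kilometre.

3624 km

MOOR8→INJ2: c = 0.118720 rad, d = 756.84 km
INJ2→OC9: c = 0.449769 rad, d = 2867.28 km
Total = 756.84 + 2867.28 = 3624.12 km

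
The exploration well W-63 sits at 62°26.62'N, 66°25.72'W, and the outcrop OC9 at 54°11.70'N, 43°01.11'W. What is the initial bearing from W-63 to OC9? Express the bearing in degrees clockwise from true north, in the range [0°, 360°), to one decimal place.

W-63: φ = +62.44367°, λ = -66.42867°
OC9: φ = +54.19500°, λ = -43.01850°
Δλ = 23.4102°
y = sin Δλ · cos φ₂ = 0.232438
x = cos φ₁ sin φ₂ − sin φ₁ cos φ₂ cos Δλ = -0.100776
θ = atan2(y, x) = 113.4396° → 113.4396° (mod 360°)

113.4°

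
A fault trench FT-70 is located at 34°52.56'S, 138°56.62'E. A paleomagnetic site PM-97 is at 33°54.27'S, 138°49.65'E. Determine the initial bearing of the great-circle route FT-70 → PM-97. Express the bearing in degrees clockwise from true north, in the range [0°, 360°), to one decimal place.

FT-70: φ = -34.87600°, λ = +138.94367°
PM-97: φ = -33.90450°, λ = +138.82750°
Δλ = -0.1162°
y = sin Δλ · cos φ₂ = -0.001683
x = cos φ₁ sin φ₂ − sin φ₁ cos φ₂ cos Δλ = 0.016954
θ = atan2(y, x) = -5.6682° → 354.3318° (mod 360°)

354.3°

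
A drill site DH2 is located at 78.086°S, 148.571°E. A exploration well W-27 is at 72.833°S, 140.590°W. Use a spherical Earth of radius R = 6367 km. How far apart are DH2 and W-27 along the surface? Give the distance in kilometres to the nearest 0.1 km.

1920.2 km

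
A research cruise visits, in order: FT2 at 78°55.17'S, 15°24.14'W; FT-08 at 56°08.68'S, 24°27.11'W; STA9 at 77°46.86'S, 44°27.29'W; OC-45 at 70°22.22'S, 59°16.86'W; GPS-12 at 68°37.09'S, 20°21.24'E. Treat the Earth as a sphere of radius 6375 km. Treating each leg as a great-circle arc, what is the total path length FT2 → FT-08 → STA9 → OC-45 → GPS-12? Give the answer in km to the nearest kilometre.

FT2: φ = -78.91950°, λ = -15.40233°
FT-08: φ = -56.14467°, λ = -24.45183°
STA9: φ = -77.78100°, λ = -44.45483°
OC-45: φ = -70.37033°, λ = -59.28100°
GPS-12: φ = -68.61817°, λ = +20.35400°
FT2→FT-08: c = 0.400924 rad, d = 2555.89 km
FT-08→STA9: c = 0.396470 rad, d = 2527.50 km
STA9→OC-45: c = 0.146555 rad, d = 934.29 km
OC-45→GPS-12: c = 0.453108 rad, d = 2888.56 km
Total = 2555.89 + 2527.50 + 934.29 + 2888.56 = 8906.24 km

8906 km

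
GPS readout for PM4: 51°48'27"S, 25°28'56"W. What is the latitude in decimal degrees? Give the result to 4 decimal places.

51° + 48′/60 + 27″/3600 = 51 + 0.80000 + 0.00750 = 51.8075°

51.8075°S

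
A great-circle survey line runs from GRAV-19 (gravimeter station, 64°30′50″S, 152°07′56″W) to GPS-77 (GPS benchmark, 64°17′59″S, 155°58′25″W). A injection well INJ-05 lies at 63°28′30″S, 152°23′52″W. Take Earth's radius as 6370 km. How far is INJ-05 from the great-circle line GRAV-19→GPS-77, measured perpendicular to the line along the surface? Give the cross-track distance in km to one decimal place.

113.6 km

GRAV-19: φ = -64.51389°, λ = -152.13222°
GPS-77: φ = -64.29972°, λ = -155.97361°
INJ-05: φ = -63.47500°, λ = -152.39778°
δ₁₃ = central angle GRAV-19→INJ-05 = 0.018246 rad  (haversine)
θ₁₃ = bearing GRAV-19→INJ-05 = 353.486°,  θ₁₂ = bearing GRAV-19→GPS-77 = 275.619°
dₓₜ = R·arcsin(sin δ₁₃ · sin(θ₁₃ − θ₁₂)) = 6370·arcsin(0.01824·sin(77.867°)) = 113.627 km
|dₓₜ| = 113.627 km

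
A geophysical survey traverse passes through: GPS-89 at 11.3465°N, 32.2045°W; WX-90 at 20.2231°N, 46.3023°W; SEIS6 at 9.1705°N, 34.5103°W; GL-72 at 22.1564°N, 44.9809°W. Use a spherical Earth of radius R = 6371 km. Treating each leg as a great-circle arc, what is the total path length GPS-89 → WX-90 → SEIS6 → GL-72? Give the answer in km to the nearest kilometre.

GPS-89→WX-90: c = 0.282673 rad, d = 1800.91 km
WX-90→SEIS6: c = 0.276922 rad, d = 1764.27 km
SEIS6→GL-72: c = 0.286636 rad, d = 1826.16 km
Total = 1800.91 + 1764.27 + 1826.16 = 5391.33 km

5391 km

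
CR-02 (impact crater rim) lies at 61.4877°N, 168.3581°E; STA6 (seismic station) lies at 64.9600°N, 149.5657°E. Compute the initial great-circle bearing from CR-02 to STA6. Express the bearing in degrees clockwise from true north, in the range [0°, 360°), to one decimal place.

Δλ = -18.7924°
y = sin Δλ · cos φ₂ = -0.136346
x = cos φ₁ sin φ₂ − sin φ₁ cos φ₂ cos Δλ = 0.080392
θ = atan2(y, x) = -59.4756° → 300.5244° (mod 360°)

300.5°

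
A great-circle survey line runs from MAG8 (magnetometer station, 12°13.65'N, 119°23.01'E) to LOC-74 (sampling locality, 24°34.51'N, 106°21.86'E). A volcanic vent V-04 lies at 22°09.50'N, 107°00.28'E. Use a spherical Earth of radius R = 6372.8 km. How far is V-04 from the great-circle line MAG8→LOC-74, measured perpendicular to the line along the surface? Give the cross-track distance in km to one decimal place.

152.5 km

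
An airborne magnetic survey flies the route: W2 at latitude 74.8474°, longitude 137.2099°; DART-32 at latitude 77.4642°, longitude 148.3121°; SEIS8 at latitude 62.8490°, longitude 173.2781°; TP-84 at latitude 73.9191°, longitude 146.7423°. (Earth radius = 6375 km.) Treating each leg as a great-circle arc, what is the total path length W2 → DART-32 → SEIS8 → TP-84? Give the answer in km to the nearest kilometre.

3874 km

W2→DART-32: c = 0.064889 rad, d = 413.67 km
DART-32→SEIS8: c = 0.289499 rad, d = 1845.55 km
SEIS8→TP-84: c = 0.253354 rad, d = 1615.13 km
Total = 413.67 + 1845.55 + 1615.13 = 3874.35 km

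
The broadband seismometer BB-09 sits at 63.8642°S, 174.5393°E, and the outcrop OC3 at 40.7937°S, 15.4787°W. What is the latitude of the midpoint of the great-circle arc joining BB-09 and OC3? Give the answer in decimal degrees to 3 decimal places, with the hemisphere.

Bx = cos φ₂ cos Δλ = -0.745524,  By = cos φ₂ sin Δλ = 0.131698
φₘ = atan2(sin φ₁ + sin φ₂, √((cos φ₁ + Bx)² + By²)) = -77.91004°
λₘ = λ₁ + atan2(By, cos φ₁ + Bx) = -28.81352°

77.910°S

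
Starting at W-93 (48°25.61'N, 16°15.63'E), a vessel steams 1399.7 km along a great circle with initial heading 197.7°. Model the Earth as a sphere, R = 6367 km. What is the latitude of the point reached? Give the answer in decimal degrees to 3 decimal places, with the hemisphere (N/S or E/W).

W-93: φ = +48.42683°, λ = +16.26050°
δ = d/R = 1399.7/6367 = 0.219837 rad
φ₂ = arcsin(sin φ₁ cos δ + cos φ₁ sin δ cos θ)
   = arcsin(0.74811·0.97593 + 0.66358·0.21807·-0.95266) = 36.31672°
λ₂ = λ₁ + atan2(sin θ sin δ cos φ₁, cos δ − sin φ₁ sin φ₂) = 11.54065°

36.317°N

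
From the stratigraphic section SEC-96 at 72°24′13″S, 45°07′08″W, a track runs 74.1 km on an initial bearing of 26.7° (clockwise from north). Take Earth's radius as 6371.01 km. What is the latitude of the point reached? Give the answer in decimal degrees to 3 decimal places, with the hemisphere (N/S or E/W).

71.806°S

SEC-96: φ = -72.40361°, λ = -45.11889°
δ = d/R = 74.1/6371.01 = 0.011631 rad
φ₂ = arcsin(sin φ₁ cos δ + cos φ₁ sin δ cos θ)
   = arcsin(-0.95321·0.99993 + 0.30231·0.01163·0.89337) = -71.80589°
λ₂ = λ₁ + atan2(sin θ sin δ cos φ₁, cos δ − sin φ₁ sin φ₂) = -44.15990°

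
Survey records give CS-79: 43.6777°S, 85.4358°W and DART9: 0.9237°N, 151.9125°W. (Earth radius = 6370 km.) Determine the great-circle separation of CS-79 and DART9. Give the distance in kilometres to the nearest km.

8215 km

Δφ = 44.6014°,  Δλ = -66.4767°
a = sin²(Δφ/2) + cos φ₁ cos φ₂ sin²(Δλ/2) = 0.361256
c = 2·arcsin(√a) = 1.289617 rad = 73.8896°
d = R·c = 6370 × 1.289617 = 8214.9 km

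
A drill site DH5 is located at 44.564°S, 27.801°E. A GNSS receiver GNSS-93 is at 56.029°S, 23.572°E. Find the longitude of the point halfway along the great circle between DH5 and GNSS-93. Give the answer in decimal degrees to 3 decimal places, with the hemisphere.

25.942°E

Bx = cos φ₂ cos Δλ = 0.557252,  By = cos φ₂ sin Δλ = -0.041206
φₘ = atan2(sin φ₁ + sin φ₂, √((cos φ₁ + Bx)² + By²)) = -50.31540°
λₘ = λ₁ + atan2(By, cos φ₁ + Bx) = 25.94226°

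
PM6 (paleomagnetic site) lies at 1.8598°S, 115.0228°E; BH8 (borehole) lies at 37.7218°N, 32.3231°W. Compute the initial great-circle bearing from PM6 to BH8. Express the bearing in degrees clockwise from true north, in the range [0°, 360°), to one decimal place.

324.1°

Δλ = -147.3459°
y = sin Δλ · cos φ₂ = -0.426792
x = cos φ₁ sin φ₂ − sin φ₁ cos φ₂ cos Δλ = 0.589892
θ = atan2(y, x) = -35.8860° → 324.1140° (mod 360°)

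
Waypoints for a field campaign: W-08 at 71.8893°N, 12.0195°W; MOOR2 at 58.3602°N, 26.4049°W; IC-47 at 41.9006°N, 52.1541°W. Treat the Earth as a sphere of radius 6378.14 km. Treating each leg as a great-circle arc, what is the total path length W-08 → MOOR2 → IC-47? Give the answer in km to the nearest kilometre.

W-08→MOOR2: c = 0.257072 rad, d = 1639.64 km
MOOR2→IC-47: c = 0.402077 rad, d = 2564.50 km
Total = 1639.64 + 2564.50 = 4204.15 km

4204 km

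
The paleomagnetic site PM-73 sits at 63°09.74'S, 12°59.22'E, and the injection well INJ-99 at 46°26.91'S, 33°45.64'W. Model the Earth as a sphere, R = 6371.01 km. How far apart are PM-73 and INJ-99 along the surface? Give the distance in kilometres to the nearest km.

PM-73: φ = -63.16233°, λ = +12.98700°
INJ-99: φ = -46.44850°, λ = -33.76067°
Δφ = 16.7138°,  Δλ = -46.7477°
a = sin²(Δφ/2) + cos φ₁ cos φ₂ sin²(Δλ/2) = 0.070083
c = 2·arcsin(√a) = 0.535850 rad = 30.7020°
d = R·c = 6371.01 × 0.535850 = 3413.9 km

3414 km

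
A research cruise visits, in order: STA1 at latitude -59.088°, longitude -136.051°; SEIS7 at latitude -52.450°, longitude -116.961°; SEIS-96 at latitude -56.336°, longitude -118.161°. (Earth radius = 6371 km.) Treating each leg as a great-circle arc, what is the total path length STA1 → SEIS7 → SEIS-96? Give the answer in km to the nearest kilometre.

1835 km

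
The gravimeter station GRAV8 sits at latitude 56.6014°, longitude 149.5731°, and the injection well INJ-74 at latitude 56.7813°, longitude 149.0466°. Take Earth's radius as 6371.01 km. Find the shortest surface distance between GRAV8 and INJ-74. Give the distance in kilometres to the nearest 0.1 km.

Δφ = 0.1799°,  Δλ = -0.5265°
a = sin²(Δφ/2) + cos φ₁ cos φ₂ sin²(Δλ/2) = 0.000009
c = 2·arcsin(√a) = 0.005943 rad = 0.3405°
d = R·c = 6371.01 × 0.005943 = 37.9 km

37.9 km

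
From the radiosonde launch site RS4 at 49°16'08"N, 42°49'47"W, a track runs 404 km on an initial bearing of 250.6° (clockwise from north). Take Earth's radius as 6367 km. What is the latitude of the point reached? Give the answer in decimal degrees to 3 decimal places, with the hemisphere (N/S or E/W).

RS4: φ = +49.26889°, λ = -42.82972°
δ = d/R = 404/6367 = 0.063452 rad
φ₂ = arcsin(sin φ₁ cos δ + cos φ₁ sin δ cos θ)
   = arcsin(0.75778·0.99799 + 0.65251·0.06341·-0.33216) = 47.94583°
λ₂ = λ₁ + atan2(sin θ sin δ cos φ₁, cos δ − sin φ₁ sin φ₂) = -47.95248°

47.946°N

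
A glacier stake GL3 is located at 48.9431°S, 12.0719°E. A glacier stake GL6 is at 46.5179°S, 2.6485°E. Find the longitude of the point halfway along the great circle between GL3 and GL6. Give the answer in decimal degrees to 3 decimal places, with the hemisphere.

Bx = cos φ₂ cos Δλ = 0.678842,  By = cos φ₂ sin Δλ = -0.112666
φₘ = atan2(sin φ₁ + sin φ₂, √((cos φ₁ + Bx)² + By²)) = -47.82697°
λₘ = λ₁ + atan2(By, cos φ₁ + Bx) = 7.25023°

7.250°E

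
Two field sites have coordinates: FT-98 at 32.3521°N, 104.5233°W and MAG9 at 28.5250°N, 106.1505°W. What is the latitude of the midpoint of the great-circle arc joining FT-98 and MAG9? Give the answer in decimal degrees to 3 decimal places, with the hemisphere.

30.441°N

Bx = cos φ₂ cos Δλ = 0.878255,  By = cos φ₂ sin Δλ = -0.024949
φₘ = atan2(sin φ₁ + sin φ₂, √((cos φ₁ + Bx)² + By²)) = 30.44107°
λₘ = λ₁ + atan2(By, cos φ₁ + Bx) = -105.35287°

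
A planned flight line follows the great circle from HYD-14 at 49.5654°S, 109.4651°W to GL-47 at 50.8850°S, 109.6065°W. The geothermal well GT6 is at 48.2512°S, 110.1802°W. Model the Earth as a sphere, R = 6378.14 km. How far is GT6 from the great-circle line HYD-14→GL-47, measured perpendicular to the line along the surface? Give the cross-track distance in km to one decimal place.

62.7 km

δ₁₃ = central angle HYD-14→GT6 = 0.024360 rad  (haversine)
θ₁₃ = bearing HYD-14→GT6 = 340.051°,  θ₁₂ = bearing HYD-14→GL-47 = 183.867°
dₓₜ = R·arcsin(sin δ₁₃ · sin(θ₁₃ − θ₁₂)) = 6378.14·arcsin(0.02436·sin(156.183°)) = 62.735 km
|dₓₜ| = 62.735 km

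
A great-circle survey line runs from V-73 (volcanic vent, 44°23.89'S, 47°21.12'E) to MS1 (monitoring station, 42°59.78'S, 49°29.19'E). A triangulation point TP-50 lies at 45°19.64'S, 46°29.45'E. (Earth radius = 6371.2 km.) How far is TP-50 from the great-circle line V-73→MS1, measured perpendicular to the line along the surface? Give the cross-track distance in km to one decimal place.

33.0 km

V-73: φ = -44.39817°, λ = +47.35200°
MS1: φ = -42.99633°, λ = +49.48650°
TP-50: φ = -45.32733°, λ = +46.49083°
δ₁₃ = central angle V-73→TP-50 = 0.019403 rad  (haversine)
θ₁₃ = bearing V-73→TP-50 = 212.999°,  θ₁₂ = bearing V-73→MS1 = 48.490°
dₓₜ = R·arcsin(sin δ₁₃ · sin(θ₁₃ − θ₁₂)) = 6371.2·arcsin(0.01940·sin(164.509°)) = 33.016 km
|dₓₜ| = 33.016 km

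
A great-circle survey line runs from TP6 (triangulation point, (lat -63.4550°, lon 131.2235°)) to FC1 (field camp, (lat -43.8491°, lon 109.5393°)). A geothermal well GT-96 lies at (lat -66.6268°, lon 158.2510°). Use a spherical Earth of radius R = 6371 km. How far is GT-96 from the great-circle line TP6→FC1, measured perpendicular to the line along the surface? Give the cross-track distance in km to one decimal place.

δ₁₃ = central angle TP6→GT-96 = 0.204781 rad  (haversine)
θ₁₃ = bearing TP6→GT-96 = 117.561°,  θ₁₂ = bearing TP6→FC1 = 317.412°
dₓₜ = R·arcsin(sin δ₁₃ · sin(θ₁₃ − θ₁₂)) = 6371·arcsin(0.20335·sin(-199.851°)) = 440.284 km
|dₓₜ| = 440.284 km

440.3 km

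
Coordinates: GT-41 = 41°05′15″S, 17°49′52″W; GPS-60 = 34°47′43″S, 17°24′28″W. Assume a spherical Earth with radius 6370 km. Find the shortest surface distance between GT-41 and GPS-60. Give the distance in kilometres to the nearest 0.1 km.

700.5 km

GT-41: φ = -41.08750°, λ = -17.83111°
GPS-60: φ = -34.79528°, λ = -17.40778°
Δφ = 6.2922°,  Δλ = 0.4233°
a = sin²(Δφ/2) + cos φ₁ cos φ₂ sin²(Δλ/2) = 0.003021
c = 2·arcsin(√a) = 0.109974 rad = 6.3010°
d = R·c = 6370 × 0.109974 = 700.5 km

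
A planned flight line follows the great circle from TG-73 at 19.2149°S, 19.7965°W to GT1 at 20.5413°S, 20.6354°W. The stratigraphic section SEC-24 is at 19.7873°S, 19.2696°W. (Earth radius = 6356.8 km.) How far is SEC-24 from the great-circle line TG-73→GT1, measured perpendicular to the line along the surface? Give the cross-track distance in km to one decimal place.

δ₁₃ = central angle TG-73→SEC-24 = 0.013227 rad  (haversine)
θ₁₃ = bearing TG-73→SEC-24 = 139.139°,  θ₁₂ = bearing TG-73→GT1 = 210.602°
dₓₜ = R·arcsin(sin δ₁₃ · sin(θ₁₃ − θ₁₂)) = 6356.8·arcsin(0.01323·sin(-71.462°)) = -79.718 km
|dₓₜ| = 79.718 km

79.7 km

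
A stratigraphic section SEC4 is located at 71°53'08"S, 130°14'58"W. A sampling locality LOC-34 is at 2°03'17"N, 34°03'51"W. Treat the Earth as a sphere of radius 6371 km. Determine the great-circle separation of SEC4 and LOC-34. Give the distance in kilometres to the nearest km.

SEC4: φ = -71.88556°, λ = -130.24944°
LOC-34: φ = +2.05472°, λ = -34.06417°
Δφ = 73.9403°,  Δλ = 96.1853°
a = sin²(Δφ/2) + cos φ₁ cos φ₂ sin²(Δλ/2) = 0.533777
c = 2·arcsin(√a) = 1.638403 rad = 93.8736°
d = R·c = 6371 × 1.638403 = 10438.3 km

10438 km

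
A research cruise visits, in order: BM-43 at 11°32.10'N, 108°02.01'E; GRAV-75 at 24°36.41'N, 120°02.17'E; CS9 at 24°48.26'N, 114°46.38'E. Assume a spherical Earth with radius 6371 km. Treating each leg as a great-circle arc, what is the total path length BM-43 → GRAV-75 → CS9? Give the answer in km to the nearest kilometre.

BM-43: φ = +11.53500°, λ = +108.03350°
GRAV-75: φ = +24.60683°, λ = +120.03617°
CS9: φ = +24.80433°, λ = +114.77300°
BM-43→GRAV-75: c = 0.302442 rad, d = 1926.86 km
GRAV-75→CS9: c = 0.083517 rad, d = 532.09 km
Total = 1926.86 + 532.09 = 2458.95 km

2459 km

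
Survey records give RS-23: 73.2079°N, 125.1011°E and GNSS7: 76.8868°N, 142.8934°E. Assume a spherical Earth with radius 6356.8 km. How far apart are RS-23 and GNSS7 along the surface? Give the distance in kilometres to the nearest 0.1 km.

648.3 km

Δφ = 3.6789°,  Δλ = 17.7923°
a = sin²(Δφ/2) + cos φ₁ cos φ₂ sin²(Δλ/2) = 0.002598
c = 2·arcsin(√a) = 0.101982 rad = 5.8431°
d = R·c = 6356.8 × 0.101982 = 648.3 km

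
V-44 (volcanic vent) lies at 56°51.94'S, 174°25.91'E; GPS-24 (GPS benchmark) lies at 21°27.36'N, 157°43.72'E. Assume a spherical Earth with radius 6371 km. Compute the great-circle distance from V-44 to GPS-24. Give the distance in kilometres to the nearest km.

V-44: φ = -56.86567°, λ = +174.43183°
GPS-24: φ = +21.45600°, λ = +157.72867°
Δφ = 78.3217°,  Δλ = -16.7032°
a = sin²(Δφ/2) + cos φ₁ cos φ₂ sin²(Δλ/2) = 0.409524
c = 2·arcsin(√a) = 1.388842 rad = 79.5748°
d = R·c = 6371 × 1.388842 = 8848.3 km

8848 km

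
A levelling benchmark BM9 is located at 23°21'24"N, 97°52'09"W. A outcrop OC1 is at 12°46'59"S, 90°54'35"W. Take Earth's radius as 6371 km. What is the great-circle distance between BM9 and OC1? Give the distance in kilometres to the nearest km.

4089 km

BM9: φ = +23.35667°, λ = -97.86917°
OC1: φ = -12.78306°, λ = -90.90972°
Δφ = -36.1397°,  Δλ = 6.9594°
a = sin²(Δφ/2) + cos φ₁ cos φ₂ sin²(Δλ/2) = 0.099508
c = 2·arcsin(√a) = 0.641858 rad = 36.7758°
d = R·c = 6371 × 0.641858 = 4089.3 km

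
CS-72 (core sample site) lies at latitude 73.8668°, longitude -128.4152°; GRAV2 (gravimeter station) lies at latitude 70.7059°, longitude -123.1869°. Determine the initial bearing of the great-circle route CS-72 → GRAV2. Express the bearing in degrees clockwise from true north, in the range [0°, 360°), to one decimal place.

150.8°

Δλ = 5.2283°
y = sin Δλ · cos φ₂ = 0.030109
x = cos φ₁ sin φ₂ − sin φ₁ cos φ₂ cos Δλ = -0.053820
θ = atan2(y, x) = 150.7754° → 150.7754° (mod 360°)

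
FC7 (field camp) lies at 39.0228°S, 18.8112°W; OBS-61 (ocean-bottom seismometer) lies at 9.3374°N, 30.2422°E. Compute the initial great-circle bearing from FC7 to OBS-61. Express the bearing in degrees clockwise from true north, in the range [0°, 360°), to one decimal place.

54.4°

Δλ = 49.0534°
y = sin Δλ · cos φ₂ = 0.745313
x = cos φ₁ sin φ₂ − sin φ₁ cos φ₂ cos Δλ = 0.533213
θ = atan2(y, x) = 54.4192° → 54.4192° (mod 360°)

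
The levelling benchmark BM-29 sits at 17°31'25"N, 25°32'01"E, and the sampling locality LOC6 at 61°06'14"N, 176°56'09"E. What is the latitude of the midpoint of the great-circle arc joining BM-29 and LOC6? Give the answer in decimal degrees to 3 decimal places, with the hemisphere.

BM-29: φ = +17.52361°, λ = +25.53361°
LOC6: φ = +61.10389°, λ = +176.93583°
Bx = cos φ₂ cos Δλ = -0.424271,  By = cos φ₂ sin Δλ = 0.231298
φₘ = atan2(sin φ₁ + sin φ₂, √((cos φ₁ + Bx)² + By²)) = 63.85121°
λₘ = λ₁ + atan2(By, cos φ₁ + Bx) = 49.13753°

63.851°N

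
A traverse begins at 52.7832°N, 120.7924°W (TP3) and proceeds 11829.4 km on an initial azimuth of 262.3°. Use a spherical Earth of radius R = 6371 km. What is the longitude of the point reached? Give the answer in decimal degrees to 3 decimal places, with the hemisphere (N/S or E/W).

145.102°E

δ = d/R = 11829.4/6371 = 1.856757 rad
φ₂ = arcsin(sin φ₁ cos δ + cos φ₁ sin δ cos θ)
   = arcsin(0.79635·-0.28208 + 0.60483·0.95939·-0.13399) = -17.60079°
λ₂ = λ₁ + atan2(sin θ sin δ cos φ₁, cos δ − sin φ₁ sin φ₂) = 145.10198°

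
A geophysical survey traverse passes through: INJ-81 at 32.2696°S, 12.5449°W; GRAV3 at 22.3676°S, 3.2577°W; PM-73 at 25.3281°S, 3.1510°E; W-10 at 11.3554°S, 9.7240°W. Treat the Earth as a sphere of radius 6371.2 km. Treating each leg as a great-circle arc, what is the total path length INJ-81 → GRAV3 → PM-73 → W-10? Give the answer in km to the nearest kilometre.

4223 km

INJ-81→GRAV3: c = 0.224733 rad, d = 1431.82 km
GRAV3→PM-73: c = 0.114588 rad, d = 730.06 km
PM-73→W-10: c = 0.323492 rad, d = 2061.04 km
Total = 1431.82 + 730.06 + 2061.04 = 4222.91 km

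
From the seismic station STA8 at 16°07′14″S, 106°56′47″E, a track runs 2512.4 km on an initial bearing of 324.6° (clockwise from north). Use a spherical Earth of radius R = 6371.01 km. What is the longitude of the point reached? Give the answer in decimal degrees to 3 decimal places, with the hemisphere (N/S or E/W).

STA8: φ = -16.12056°, λ = +106.94639°
δ = d/R = 2512.4/6371.01 = 0.394349 rad
φ₂ = arcsin(sin φ₁ cos δ + cos φ₁ sin δ cos θ)
   = arcsin(-0.27766·0.92325 + 0.96068·0.38421·0.81513) = 2.55139°
λ₂ = λ₁ + atan2(sin θ sin δ cos φ₁, cos δ − sin φ₁ sin φ₂) = 94.07374°

94.074°E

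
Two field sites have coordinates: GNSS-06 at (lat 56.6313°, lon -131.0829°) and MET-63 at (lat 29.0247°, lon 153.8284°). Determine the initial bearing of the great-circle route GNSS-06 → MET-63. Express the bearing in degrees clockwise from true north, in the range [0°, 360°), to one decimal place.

Δλ = -75.0887°
y = sin Δλ · cos φ₂ = -0.844965
x = cos φ₁ sin φ₂ − sin φ₁ cos φ₂ cos Δλ = 0.078951
θ = atan2(y, x) = -84.6620° → 275.3380° (mod 360°)

275.3°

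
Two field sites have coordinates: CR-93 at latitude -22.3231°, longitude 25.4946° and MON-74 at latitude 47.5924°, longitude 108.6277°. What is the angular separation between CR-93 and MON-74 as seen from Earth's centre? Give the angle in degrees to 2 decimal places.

101.88°

Δφ = 69.9155°,  Δλ = 83.1331°
a = sin²(Δφ/2) + cos φ₁ cos φ₂ sin²(Δλ/2) = 0.602931
c = 2·arcsin(√a) = 1.778141 rad = 101.8800°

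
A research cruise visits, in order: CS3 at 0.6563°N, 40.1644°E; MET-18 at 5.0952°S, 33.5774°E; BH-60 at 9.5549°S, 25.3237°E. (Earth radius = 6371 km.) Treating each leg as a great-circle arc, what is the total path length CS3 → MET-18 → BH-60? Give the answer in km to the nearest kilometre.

CS3→MET-18: c = 0.152521 rad, d = 971.71 km
MET-18→BH-60: c = 0.162670 rad, d = 1036.37 km
Total = 971.71 + 1036.37 = 2008.08 km

2008 km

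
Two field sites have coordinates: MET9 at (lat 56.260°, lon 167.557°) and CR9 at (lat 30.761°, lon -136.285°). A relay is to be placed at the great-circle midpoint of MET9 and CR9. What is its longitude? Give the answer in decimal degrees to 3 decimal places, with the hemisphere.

157.827°W

Bx = cos φ₂ cos Δλ = 0.478553,  By = cos φ₂ sin Δλ = 0.713721
φₘ = atan2(sin φ₁ + sin φ₂, √((cos φ₁ + Bx)² + By²)) = 46.90895°
λₘ = λ₁ + atan2(By, cos φ₁ + Bx) = -157.82695°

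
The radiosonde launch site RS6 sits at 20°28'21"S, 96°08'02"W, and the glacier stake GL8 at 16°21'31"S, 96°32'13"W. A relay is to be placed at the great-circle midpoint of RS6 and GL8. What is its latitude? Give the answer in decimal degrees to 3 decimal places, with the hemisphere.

18.416°S

RS6: φ = -20.47250°, λ = -96.13389°
GL8: φ = -16.35861°, λ = -96.53694°
Bx = cos φ₂ cos Δλ = 0.959494,  By = cos φ₂ sin Δλ = -0.006750
φₘ = atan2(sin φ₁ + sin φ₂, √((cos φ₁ + Bx)² + By²)) = -18.41566°
λₘ = λ₁ + atan2(By, cos φ₁ + Bx) = -96.33783°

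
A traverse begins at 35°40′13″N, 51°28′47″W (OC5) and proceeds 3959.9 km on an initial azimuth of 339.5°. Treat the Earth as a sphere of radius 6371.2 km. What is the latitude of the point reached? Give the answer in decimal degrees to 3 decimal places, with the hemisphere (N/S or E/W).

OC5: φ = +35.67028°, λ = -51.47972°
δ = d/R = 3959.9/6371.2 = 0.621531 rad
φ₂ = arcsin(sin φ₁ cos δ + cos φ₁ sin δ cos θ)
   = arcsin(0.58312·0.81299 + 0.81239·0.58228·0.93667) = 66.51289°
λ₂ = λ₁ + atan2(sin θ sin δ cos φ₁, cos δ − sin φ₁ sin φ₂) = -82.25429°

66.513°N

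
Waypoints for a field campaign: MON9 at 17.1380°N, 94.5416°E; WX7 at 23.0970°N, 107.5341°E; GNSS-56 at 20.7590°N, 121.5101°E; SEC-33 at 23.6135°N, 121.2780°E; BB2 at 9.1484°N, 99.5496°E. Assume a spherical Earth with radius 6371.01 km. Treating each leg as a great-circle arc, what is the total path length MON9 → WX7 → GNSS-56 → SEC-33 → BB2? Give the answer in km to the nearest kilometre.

6105 km

MON9→WX7: c = 0.236800 rad, d = 1508.66 km
WX7→GNSS-56: c = 0.229830 rad, d = 1464.25 km
GNSS-56→SEC-33: c = 0.049961 rad, d = 318.30 km
SEC-33→BB2: c = 0.441700 rad, d = 2814.07 km
Total = 1508.66 + 1464.25 + 318.30 + 2814.07 = 6105.28 km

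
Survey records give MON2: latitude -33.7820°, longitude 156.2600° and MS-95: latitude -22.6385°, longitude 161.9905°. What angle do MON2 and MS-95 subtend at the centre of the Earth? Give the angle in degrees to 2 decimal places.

Δφ = 11.1435°,  Δλ = 5.7305°
a = sin²(Δφ/2) + cos φ₁ cos φ₂ sin²(Δλ/2) = 0.011344
c = 2·arcsin(√a) = 0.213419 rad = 12.2280°

12.23°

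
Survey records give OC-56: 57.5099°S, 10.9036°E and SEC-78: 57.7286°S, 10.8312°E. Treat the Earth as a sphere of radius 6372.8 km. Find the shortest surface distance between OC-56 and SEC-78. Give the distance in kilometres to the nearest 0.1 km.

24.7 km

Δφ = -0.2187°,  Δλ = -0.0724°
a = sin²(Δφ/2) + cos φ₁ cos φ₂ sin²(Δλ/2) = 0.000004
c = 2·arcsin(√a) = 0.003877 rad = 0.2221°
d = R·c = 6372.8 × 0.003877 = 24.7 km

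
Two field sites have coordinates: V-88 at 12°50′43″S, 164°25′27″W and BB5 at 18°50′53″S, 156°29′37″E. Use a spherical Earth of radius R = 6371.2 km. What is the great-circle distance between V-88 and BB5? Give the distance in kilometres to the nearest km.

V-88: φ = -12.84528°, λ = -164.42417°
BB5: φ = -18.84806°, λ = +156.49361°
Δφ = -6.0028°,  Δλ = -39.0822°
a = sin²(Δφ/2) + cos φ₁ cos φ₂ sin²(Δλ/2) = 0.105972
c = 2·arcsin(√a) = 0.663151 rad = 37.9957°
d = R·c = 6371.2 × 0.663151 = 4225.1 km

4225 km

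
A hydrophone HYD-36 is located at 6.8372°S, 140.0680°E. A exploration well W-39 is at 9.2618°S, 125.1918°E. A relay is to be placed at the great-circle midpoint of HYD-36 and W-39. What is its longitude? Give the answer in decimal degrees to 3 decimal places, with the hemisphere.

Bx = cos φ₂ cos Δλ = 0.953883,  By = cos φ₂ sin Δλ = -0.253384
φₘ = atan2(sin φ₁ + sin φ₂, √((cos φ₁ + Bx)² + By²)) = -8.11690°
λₘ = λ₁ + atan2(By, cos φ₁ + Bx) = 132.65229°

132.652°E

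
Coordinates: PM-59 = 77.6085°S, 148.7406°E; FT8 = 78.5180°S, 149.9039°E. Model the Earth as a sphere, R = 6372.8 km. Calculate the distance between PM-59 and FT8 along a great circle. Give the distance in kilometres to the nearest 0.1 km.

104.6 km

Δφ = -0.9095°,  Δλ = 1.1633°
a = sin²(Δφ/2) + cos φ₁ cos φ₂ sin²(Δλ/2) = 0.000067
c = 2·arcsin(√a) = 0.016419 rad = 0.9407°
d = R·c = 6372.8 × 0.016419 = 104.6 km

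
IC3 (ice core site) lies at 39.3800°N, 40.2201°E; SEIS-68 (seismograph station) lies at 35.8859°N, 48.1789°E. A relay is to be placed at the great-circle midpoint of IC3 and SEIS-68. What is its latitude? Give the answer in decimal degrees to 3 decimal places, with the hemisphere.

37.700°N

Bx = cos φ₂ cos Δλ = 0.802382,  By = cos φ₂ sin Δλ = 0.112179
φₘ = atan2(sin φ₁ + sin φ₂, √((cos φ₁ + Bx)² + By²)) = 37.69981°
λₘ = λ₁ + atan2(By, cos φ₁ + Bx) = 44.29323°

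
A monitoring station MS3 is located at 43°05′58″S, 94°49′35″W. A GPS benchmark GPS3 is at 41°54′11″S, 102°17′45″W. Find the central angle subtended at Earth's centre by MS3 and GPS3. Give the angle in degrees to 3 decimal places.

5.633°

MS3: φ = -43.09944°, λ = -94.82639°
GPS3: φ = -41.90306°, λ = -102.29583°
Δφ = 1.1964°,  Δλ = -7.4694°
a = sin²(Δφ/2) + cos φ₁ cos φ₂ sin²(Δλ/2) = 0.002415
c = 2·arcsin(√a) = 0.098320 rad = 5.6333°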